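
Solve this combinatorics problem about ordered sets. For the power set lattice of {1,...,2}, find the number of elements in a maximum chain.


A chain is a totally ordered subset; we count the number of elements in a maximum chain.
Compute, for each element x, the size of the longest chain ending at x:
  {}: 1
  {1}: 2
  {2}: 2
  {1,2}: 3
A maximum chain: {} < {1} < {1,2}
Number of elements in the longest chain: 3


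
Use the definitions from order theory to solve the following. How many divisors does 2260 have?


Divisors of 2260: [1, 2, 4, 5, 10, 20, 113, 226, 452, 565, 1130, 2260]
Count: 12


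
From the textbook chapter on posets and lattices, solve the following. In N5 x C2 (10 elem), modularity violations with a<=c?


Modular law: if a <= c then a v (b ^ c) = (a v b) ^ c.
Check all triples (a,b,c) with a <= c among 10 elements.
  e.g. a=(a,0), b=(c,0), c=(b,0): lhs=(a,0) != rhs=(b,0)
  e.g. a=(a,0), b=(c,1), c=(b,0): lhs=(a,0) != rhs=(b,0)
Total violating triples: 6


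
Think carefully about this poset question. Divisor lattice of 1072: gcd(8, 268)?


Meet=gcd.
gcd(8,268)=4


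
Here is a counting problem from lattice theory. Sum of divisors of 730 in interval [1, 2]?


Interval [1,2] in divisors of 730: [1, 2]
Sum = 3


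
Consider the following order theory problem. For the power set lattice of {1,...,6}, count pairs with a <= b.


The order relation is {(a,b) : a <= b}, reflexive so it includes (a,a).
Examples: ({},{}), ({},{1,2}), ({},{1,2,3}), ({},{1,2,3,4}), ({},{1,2,3,4,5}), ...
Total ordered pairs: 729


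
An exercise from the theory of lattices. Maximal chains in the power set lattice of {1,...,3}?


A maximal chain goes from the minimum element to a maximal element via cover relations.
Counting all min-to-max paths in the cover graph.
Total maximal chains: 6


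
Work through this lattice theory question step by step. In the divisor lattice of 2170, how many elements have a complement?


An element a is complemented if some b has a meet b = bottom, a join b = top.
a is complemented iff gcd(a, n/a)=1, i.e. a is a unitary divisor of 2170.
Complemented elements: 1, 2, 5, 7, 10, 14, ... (10 more)
Count: 16


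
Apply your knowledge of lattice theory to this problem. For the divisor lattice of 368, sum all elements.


sigma(n) = sum of divisors.
Divisors of 368: [1, 2, 4, 8, 16, 23, 46, 92, 184, 368]
Sum = 744


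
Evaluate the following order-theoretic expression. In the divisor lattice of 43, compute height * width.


Height = length of longest chain minus 1; width = size of largest antichain.
A maximum chain: 1 | 43  (height 1).
A maximum antichain: {1}  (width 1).
Product = 1 * 1 = 1


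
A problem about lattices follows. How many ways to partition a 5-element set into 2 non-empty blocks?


S(n,k) = k*S(n-1,k) + S(n-1,k-1).
S(4,2) = 7, S(4,1) = 1
S(5,2) = 2*7 + 1 = 14 + 1
S(5,2) = 15


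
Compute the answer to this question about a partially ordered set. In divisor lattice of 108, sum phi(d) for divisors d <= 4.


Divisors of 108 up to 4: [1, 2, 3, 4]
phi values: [1, 1, 2, 2]
Sum = 6


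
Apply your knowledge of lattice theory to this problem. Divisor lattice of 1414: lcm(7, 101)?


Join=lcm.
gcd(7,101)=1
lcm=707


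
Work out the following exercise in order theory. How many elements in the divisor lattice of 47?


Divisors of 47: [1, 47]
Count: 2


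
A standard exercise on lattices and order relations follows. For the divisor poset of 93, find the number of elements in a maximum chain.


A chain is a totally ordered subset; we count the number of elements in a maximum chain.
Compute, for each element x, the size of the longest chain ending at x:
  1: 1
  3: 2
  31: 2
  93: 3
A maximum chain: 1 < 3 < 93
Number of elements in the longest chain: 3


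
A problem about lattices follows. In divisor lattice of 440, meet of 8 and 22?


In a divisor lattice, meet = gcd (greatest common divisor).
By Euclidean algorithm or factoring: gcd(8,22) = 2


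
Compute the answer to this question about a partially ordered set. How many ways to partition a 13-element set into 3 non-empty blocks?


S(n,k) = k*S(n-1,k) + S(n-1,k-1).
S(12,3) = 86526, S(12,2) = 2047
S(13,3) = 3*86526 + 2047 = 259578 + 2047
S(13,3) = 261625


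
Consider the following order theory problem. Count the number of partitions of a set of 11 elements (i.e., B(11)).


B(n) = number of set partitions of an n-element set.
B(n) satisfies the recurrence: B(n+1) = sum_k C(n,k)*B(k).
B(11) = 678570


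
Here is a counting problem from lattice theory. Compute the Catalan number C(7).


C(n) = C(2n, n) / (n+1).
C(14, 7) = 3432
C(7) = 3432 / 8 = 429


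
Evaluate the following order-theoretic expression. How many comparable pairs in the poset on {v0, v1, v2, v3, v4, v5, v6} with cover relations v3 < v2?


A comparable pair {a,b} has a < b or b < a in the order.
Count unordered pairs where one element is strictly below the other.
Examples: {v2,v3}
Total comparable pairs: 1


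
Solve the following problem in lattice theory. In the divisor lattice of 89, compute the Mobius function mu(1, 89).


In a divisor lattice, mu(a,b) = mu(b/a) where mu is the classical Mobius function.
b/a = 89/1 = 89
Prime factorization of 89: primes [89]
89 is squarefree with 1 prime factor(s), so mu(89) = (-1)^1 = -1


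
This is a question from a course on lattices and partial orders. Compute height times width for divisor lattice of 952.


Height = length of longest chain minus 1; width = size of largest antichain.
A maximum chain: 1 | 17 | 119 | 238 | 476 | 952  (height 5).
A maximum antichain: {4, 14, 34, 119}  (width 4).
Product = 5 * 4 = 20


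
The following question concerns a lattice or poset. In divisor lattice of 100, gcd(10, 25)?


Meet=gcd.
gcd(10,25)=5


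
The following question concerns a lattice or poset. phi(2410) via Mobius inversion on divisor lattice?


phi(n) = n * prod_{p|n} (1 - 1/p).
Prime divisors of 2410: [2, 5, 241]
phi(2410) = 2410 * (1 - 1/2) * (1 - 1/5) * (1 - 1/241)
phi(2410) = 960


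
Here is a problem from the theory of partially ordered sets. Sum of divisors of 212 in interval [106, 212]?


Interval [106,212] in divisors of 212: [106, 212]
Sum = 318


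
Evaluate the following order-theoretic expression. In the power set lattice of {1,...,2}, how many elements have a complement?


An element a is complemented if some b has a meet b = bottom, a join b = top.
every subset A has complement S\A, so all elements are complemented.
Complemented elements: {}, {1}, {2}, {1,2}
Count: 4


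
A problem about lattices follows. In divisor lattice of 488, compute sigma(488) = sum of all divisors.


sigma(n) = sum of divisors.
Divisors of 488: [1, 2, 4, 8, 61, 122, 244, 488]
Sum = 930


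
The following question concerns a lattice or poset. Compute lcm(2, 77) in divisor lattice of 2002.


In a divisor lattice, join = lcm (least common multiple).
gcd(2,77) = 1
lcm(2,77) = 2*77/gcd = 154/1 = 154


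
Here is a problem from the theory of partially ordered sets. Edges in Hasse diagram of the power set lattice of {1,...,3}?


A cover relation a -< b holds when a < b with no c strictly between.
Cover relations:
  {} -< {1}
  {} -< {2}
  {} -< {3}
  {1} -< {1,2}
  {1} -< {1,3}
  {2} -< {1,2}
  {2} -< {2,3}
  {3} -< {1,3}
  ...4 more
Total: 12


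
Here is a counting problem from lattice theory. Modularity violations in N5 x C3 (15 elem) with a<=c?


Modular law: if a <= c then a v (b ^ c) = (a v b) ^ c.
Check all triples (a,b,c) with a <= c among 15 elements.
  e.g. a=(a,0), b=(c,0), c=(b,0): lhs=(a,0) != rhs=(b,0)
  e.g. a=(a,0), b=(c,1), c=(b,0): lhs=(a,0) != rhs=(b,0)
Total violating triples: 18


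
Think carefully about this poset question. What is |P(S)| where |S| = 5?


Power set = 2^n.
2^5 = 32


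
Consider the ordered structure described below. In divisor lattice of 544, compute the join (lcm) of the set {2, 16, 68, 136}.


In a divisor lattice, join = lcm (least common multiple).
Compute lcm iteratively: start with first element, then lcm(current, next).
Elements: [2, 16, 68, 136]
lcm(2,16) = 16
lcm(16,68) = 272
lcm(272,136) = 272
Final lcm = 272


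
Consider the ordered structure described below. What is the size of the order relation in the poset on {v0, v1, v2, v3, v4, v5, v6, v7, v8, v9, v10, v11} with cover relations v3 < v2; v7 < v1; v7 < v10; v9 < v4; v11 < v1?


The order relation is {(a,b) : a <= b}, reflexive so it includes (a,a).
Examples: (v0,v0), (v1,v1), (v10,v10), (v11,v1), (v11,v11), ...
Total ordered pairs: 17


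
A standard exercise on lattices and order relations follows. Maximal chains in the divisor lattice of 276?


A maximal chain goes from the minimum element to a maximal element via cover relations.
Counting all min-to-max paths in the cover graph.
Total maximal chains: 12


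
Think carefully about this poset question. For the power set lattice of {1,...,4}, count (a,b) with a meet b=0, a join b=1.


Complement pair (a,b): a meet b = bottom, a join b = top.
Here: A intersect B = {} and A union B = {1,...,4}.
Pairs found: ({},{1,2,3,4}), ({1},{2,3,4}), ({2},{1,3,4}), ({3},{1,2,4}), ... (12 more)
Total ordered pairs: 16


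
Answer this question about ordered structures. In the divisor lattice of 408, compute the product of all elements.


Divisors of 408: [1, 2, 3, 4, 6, 8, 12, 17, 24, 34, 51, 68, 102, 136, 204, 408]
Product = n^(d(n)/2) = 408^(16/2)
Product = 767858691933644783616


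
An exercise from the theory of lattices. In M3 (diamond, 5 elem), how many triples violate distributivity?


Distributive law: a ^ (b v c) = (a ^ b) v (a ^ c).
Check all 5^3 = 125 ordered triples (a,b,c).
  e.g. a=a1, b=a2, c=a3: lhs=a1 != rhs=0
  e.g. a=a1, b=a3, c=a2: lhs=a1 != rhs=0
Total violating triples: 6


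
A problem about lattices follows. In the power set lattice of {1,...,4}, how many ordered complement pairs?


Complement pair (a,b): a meet b = bottom, a join b = top.
Here: A intersect B = {} and A union B = {1,...,4}.
Pairs found: ({},{1,2,3,4}), ({1},{2,3,4}), ({2},{1,3,4}), ({3},{1,2,4}), ... (12 more)
Total ordered pairs: 16


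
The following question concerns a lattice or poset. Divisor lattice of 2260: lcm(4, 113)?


Join=lcm.
gcd(4,113)=1
lcm=452


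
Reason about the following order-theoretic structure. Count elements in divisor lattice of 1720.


Divisors of 1720: [1, 2, 4, 5, 8, 10, 20, 40, 43, 86, 172, 215, 344, 430, 860, 1720]
Count: 16


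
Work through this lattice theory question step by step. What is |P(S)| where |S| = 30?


Power set = 2^n.
2^30 = 1073741824


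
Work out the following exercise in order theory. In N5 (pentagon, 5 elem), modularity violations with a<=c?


Modular law: if a <= c then a v (b ^ c) = (a v b) ^ c.
Check all triples (a,b,c) with a <= c among 5 elements.
  e.g. a=a, b=c, c=b: lhs=a != rhs=b
Total violating triples: 1


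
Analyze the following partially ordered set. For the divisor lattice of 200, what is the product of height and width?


Height = length of longest chain minus 1; width = size of largest antichain.
A maximum chain: 1 | 5 | 25 | 50 | 100 | 200  (height 5).
A maximum antichain: {4, 10, 25}  (width 3).
Product = 5 * 3 = 15


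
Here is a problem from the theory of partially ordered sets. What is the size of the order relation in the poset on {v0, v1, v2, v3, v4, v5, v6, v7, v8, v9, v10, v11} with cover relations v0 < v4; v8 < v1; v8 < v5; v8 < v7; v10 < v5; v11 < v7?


The order relation is {(a,b) : a <= b}, reflexive so it includes (a,a).
Examples: (v0,v0), (v0,v4), (v1,v1), (v10,v10), (v10,v5), ...
Total ordered pairs: 18


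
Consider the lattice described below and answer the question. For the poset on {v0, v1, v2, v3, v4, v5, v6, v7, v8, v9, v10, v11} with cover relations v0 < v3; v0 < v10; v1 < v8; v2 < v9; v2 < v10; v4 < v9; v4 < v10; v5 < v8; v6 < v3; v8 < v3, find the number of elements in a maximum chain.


A chain is a totally ordered subset; we count the number of elements in a maximum chain.
Compute, for each element x, the size of the longest chain ending at x:
  v0: 1
  v1: 1
  v2: 1
  v4: 1
  v5: 1
  v6: 1
  ...
A maximum chain: v1 < v8 < v3
Number of elements in the longest chain: 3


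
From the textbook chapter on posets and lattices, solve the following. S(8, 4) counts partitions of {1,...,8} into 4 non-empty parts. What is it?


S(n,k) = k*S(n-1,k) + S(n-1,k-1).
S(7,4) = 350, S(7,3) = 301
S(8,4) = 4*350 + 301 = 1400 + 301
S(8,4) = 1701


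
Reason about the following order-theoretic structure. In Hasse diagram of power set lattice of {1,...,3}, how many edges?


A cover relation a -< b holds when a < b with no c strictly between.
Cover relations:
  {} -< {1}
  {} -< {2}
  {} -< {3}
  {1} -< {1,2}
  {1} -< {1,3}
  {2} -< {1,2}
  {2} -< {2,3}
  {3} -< {1,3}
  ...4 more
Total: 12


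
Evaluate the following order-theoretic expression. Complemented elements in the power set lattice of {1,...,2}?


An element a is complemented if some b has a meet b = bottom, a join b = top.
every subset A has complement S\A, so all elements are complemented.
Complemented elements: {}, {1}, {2}, {1,2}
Count: 4


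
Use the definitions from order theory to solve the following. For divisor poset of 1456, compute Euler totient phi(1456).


phi(n) = n * prod_{p|n} (1 - 1/p).
Prime divisors of 1456: [2, 7, 13]
phi(1456) = 1456 * (1 - 1/2) * (1 - 1/7) * (1 - 1/13)
phi(1456) = 576


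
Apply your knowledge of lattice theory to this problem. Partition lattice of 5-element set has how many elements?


B(n) = number of set partitions of an n-element set.
B(n) satisfies the recurrence: B(n+1) = sum_k C(n,k)*B(k).
B(5) = 52


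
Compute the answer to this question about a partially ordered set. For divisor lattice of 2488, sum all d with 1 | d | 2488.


Interval [1,2488] in divisors of 2488: [1, 2, 4, 8, 311, 622, 1244, 2488]
Sum = 4680


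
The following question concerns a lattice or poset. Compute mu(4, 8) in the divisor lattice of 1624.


In a divisor lattice, mu(a,b) = mu(b/a) where mu is the classical Mobius function.
b/a = 8/4 = 2
Prime factorization of 2: primes [2]
2 is squarefree with 1 prime factor(s), so mu(2) = (-1)^1 = -1


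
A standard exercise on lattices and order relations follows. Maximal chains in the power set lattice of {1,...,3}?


A maximal chain goes from the minimum element to a maximal element via cover relations.
Counting all min-to-max paths in the cover graph.
Total maximal chains: 6


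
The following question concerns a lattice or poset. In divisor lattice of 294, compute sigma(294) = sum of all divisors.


sigma(n) = sum of divisors.
Divisors of 294: [1, 2, 3, 6, 7, 14, 21, 42, 49, 98, 147, 294]
Sum = 684


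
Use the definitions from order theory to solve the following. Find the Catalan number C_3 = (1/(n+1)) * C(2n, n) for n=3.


C(n) = C(2n, n) / (n+1).
C(6, 3) = 20
C(3) = 20 / 4 = 5


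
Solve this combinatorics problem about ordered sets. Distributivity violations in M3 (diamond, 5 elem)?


Distributive law: a ^ (b v c) = (a ^ b) v (a ^ c).
Check all 5^3 = 125 ordered triples (a,b,c).
  e.g. a=a1, b=a2, c=a3: lhs=a1 != rhs=0
  e.g. a=a1, b=a3, c=a2: lhs=a1 != rhs=0
Total violating triples: 6


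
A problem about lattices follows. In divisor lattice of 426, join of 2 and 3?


In a divisor lattice, join = lcm (least common multiple).
gcd(2,3) = 1
lcm(2,3) = 2*3/gcd = 6/1 = 6


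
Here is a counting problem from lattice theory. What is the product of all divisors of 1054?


Divisors of 1054: [1, 2, 17, 31, 34, 62, 527, 1054]
Product = n^(d(n)/2) = 1054^(8/2)
Product = 1234134359056


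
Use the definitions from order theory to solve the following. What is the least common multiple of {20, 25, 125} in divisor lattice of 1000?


In a divisor lattice, join = lcm (least common multiple).
Compute lcm iteratively: start with first element, then lcm(current, next).
Elements: [20, 25, 125]
lcm(20,25) = 100
lcm(100,125) = 500
Final lcm = 500


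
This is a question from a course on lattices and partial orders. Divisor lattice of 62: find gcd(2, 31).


In a divisor lattice, meet = gcd (greatest common divisor).
By Euclidean algorithm or factoring: gcd(2,31) = 1


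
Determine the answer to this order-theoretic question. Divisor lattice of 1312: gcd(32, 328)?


Meet=gcd.
gcd(32,328)=8


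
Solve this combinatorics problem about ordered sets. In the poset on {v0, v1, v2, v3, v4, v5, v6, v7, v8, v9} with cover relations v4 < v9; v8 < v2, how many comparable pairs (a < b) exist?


A comparable pair {a,b} has a < b or b < a in the order.
Count unordered pairs where one element is strictly below the other.
Examples: {v2,v8}, {v4,v9}
Total comparable pairs: 2


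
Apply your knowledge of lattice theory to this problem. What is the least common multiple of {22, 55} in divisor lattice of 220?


In a divisor lattice, join = lcm (least common multiple).
Compute lcm iteratively: start with first element, then lcm(current, next).
Elements: [22, 55]
lcm(22,55) = 110
Final lcm = 110


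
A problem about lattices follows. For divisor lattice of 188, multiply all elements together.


Divisors of 188: [1, 2, 4, 47, 94, 188]
Product = n^(d(n)/2) = 188^(6/2)
Product = 6644672


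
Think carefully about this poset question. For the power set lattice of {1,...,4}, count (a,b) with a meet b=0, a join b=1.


Complement pair (a,b): a meet b = bottom, a join b = top.
Here: A intersect B = {} and A union B = {1,...,4}.
Pairs found: ({},{1,2,3,4}), ({1},{2,3,4}), ({2},{1,3,4}), ({3},{1,2,4}), ... (12 more)
Total ordered pairs: 16


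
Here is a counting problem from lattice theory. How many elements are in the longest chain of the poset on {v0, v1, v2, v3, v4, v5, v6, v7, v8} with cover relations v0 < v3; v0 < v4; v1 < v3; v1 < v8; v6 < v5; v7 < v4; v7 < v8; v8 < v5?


A chain is a totally ordered subset; we count the number of elements in a maximum chain.
Compute, for each element x, the size of the longest chain ending at x:
  v0: 1
  v1: 1
  v2: 1
  v6: 1
  v7: 1
  v3: 2
  ...
A maximum chain: v1 < v8 < v5
Number of elements in the longest chain: 3


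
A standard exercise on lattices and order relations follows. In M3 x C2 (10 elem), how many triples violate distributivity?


Distributive law: a ^ (b v c) = (a ^ b) v (a ^ c).
Check all 10^3 = 1000 ordered triples (a,b,c).
  e.g. a=(a1,0), b=(a2,0), c=(a3,0): lhs=(a1,0) != rhs=(0,0)
  e.g. a=(a1,0), b=(a2,0), c=(a3,1): lhs=(a1,0) != rhs=(0,0)
Total violating triples: 48


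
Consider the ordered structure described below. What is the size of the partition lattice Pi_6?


B(n) = number of set partitions of an n-element set.
B(n) satisfies the recurrence: B(n+1) = sum_k C(n,k)*B(k).
B(6) = 203


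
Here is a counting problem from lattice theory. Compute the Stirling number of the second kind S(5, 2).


S(n,k) = k*S(n-1,k) + S(n-1,k-1).
S(4,2) = 7, S(4,1) = 1
S(5,2) = 2*7 + 1 = 14 + 1
S(5,2) = 15


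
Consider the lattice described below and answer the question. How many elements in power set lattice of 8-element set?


Power set = 2^n.
2^8 = 256


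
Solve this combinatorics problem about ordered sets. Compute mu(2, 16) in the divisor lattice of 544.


In a divisor lattice, mu(a,b) = mu(b/a) where mu is the classical Mobius function.
b/a = 16/2 = 8
Prime factorization of 8: primes [2]
8 is not squarefree, so mu(8) = 0


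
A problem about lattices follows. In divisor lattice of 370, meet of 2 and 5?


In a divisor lattice, meet = gcd (greatest common divisor).
By Euclidean algorithm or factoring: gcd(2,5) = 1


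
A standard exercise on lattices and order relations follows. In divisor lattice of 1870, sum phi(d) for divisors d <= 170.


Divisors of 1870 up to 170: [1, 2, 5, 10, 11, 17, 22, 34, 55, 85, 110, 170]
phi values: [1, 1, 4, 4, 10, 16, 10, 16, 40, 64, 40, 64]
Sum = 270


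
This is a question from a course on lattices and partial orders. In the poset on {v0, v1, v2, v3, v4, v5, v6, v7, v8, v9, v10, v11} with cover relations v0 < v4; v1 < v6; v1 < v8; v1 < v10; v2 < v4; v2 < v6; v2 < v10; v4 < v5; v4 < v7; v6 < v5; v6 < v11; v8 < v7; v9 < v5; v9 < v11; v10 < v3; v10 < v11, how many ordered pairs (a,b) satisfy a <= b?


The order relation is {(a,b) : a <= b}, reflexive so it includes (a,a).
Examples: (v0,v0), (v0,v4), (v0,v5), (v0,v7), (v1,v1), ...
Total ordered pairs: 38


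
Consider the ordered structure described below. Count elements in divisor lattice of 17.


Divisors of 17: [1, 17]
Count: 2


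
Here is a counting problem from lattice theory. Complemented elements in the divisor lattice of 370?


An element a is complemented if some b has a meet b = bottom, a join b = top.
a is complemented iff gcd(a, n/a)=1, i.e. a is a unitary divisor of 370.
Complemented elements: 1, 2, 5, 10, 37, 74, ... (2 more)
Count: 8


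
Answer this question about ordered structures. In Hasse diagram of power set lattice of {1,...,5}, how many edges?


A cover relation a -< b holds when a < b with no c strictly between.
Cover relations:
  {} -< {1}
  {} -< {2}
  {} -< {3}
  {} -< {4}
  {} -< {5}
  {1} -< {1,2}
  {1} -< {1,3}
  {1} -< {1,4}
  ...72 more
Total: 80


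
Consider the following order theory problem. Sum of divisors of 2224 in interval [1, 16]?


Interval [1,16] in divisors of 2224: [1, 2, 4, 8, 16]
Sum = 31


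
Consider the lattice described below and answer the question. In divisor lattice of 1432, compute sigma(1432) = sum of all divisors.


sigma(n) = sum of divisors.
Divisors of 1432: [1, 2, 4, 8, 179, 358, 716, 1432]
Sum = 2700


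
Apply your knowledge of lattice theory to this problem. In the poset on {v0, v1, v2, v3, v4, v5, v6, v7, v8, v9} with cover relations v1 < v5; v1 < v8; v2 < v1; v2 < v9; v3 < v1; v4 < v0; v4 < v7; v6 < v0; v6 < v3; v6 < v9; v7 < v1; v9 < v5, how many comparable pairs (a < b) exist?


A comparable pair {a,b} has a < b or b < a in the order.
Count unordered pairs where one element is strictly below the other.
Examples: {v0,v4}, {v0,v6}, {v1,v2}, {v1,v3}, ...
Total comparable pairs: 24


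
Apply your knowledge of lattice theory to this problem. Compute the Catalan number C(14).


C(n) = C(2n, n) / (n+1).
C(28, 14) = 40116600
C(14) = 40116600 / 15 = 2674440


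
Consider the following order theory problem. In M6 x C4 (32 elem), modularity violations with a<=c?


Modular law: if a <= c then a v (b ^ c) = (a v b) ^ c.
Check all triples (a,b,c) with a <= c among 32 elements.
This lattice is modular (diamonds M_m and their chain-products are modular).
Total violating triples: 0


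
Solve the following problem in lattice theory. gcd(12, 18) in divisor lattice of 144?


Meet=gcd.
gcd(12,18)=6


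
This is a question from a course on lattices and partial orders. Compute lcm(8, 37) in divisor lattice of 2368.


In a divisor lattice, join = lcm (least common multiple).
gcd(8,37) = 1
lcm(8,37) = 8*37/gcd = 296/1 = 296


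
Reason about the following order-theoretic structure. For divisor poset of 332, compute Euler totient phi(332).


phi(n) = n * prod_{p|n} (1 - 1/p).
Prime divisors of 332: [2, 83]
phi(332) = 332 * (1 - 1/2) * (1 - 1/83)
phi(332) = 164


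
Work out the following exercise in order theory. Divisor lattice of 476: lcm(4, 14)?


Join=lcm.
gcd(4,14)=2
lcm=28


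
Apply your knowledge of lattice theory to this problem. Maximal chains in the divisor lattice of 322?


A maximal chain goes from the minimum element to a maximal element via cover relations.
Counting all min-to-max paths in the cover graph.
Total maximal chains: 6


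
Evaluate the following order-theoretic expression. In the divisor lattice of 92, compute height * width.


Height = length of longest chain minus 1; width = size of largest antichain.
A maximum chain: 1 | 23 | 46 | 92  (height 3).
A maximum antichain: {2, 23}  (width 2).
Product = 3 * 2 = 6


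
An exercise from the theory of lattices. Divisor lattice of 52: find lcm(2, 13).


In a divisor lattice, join = lcm (least common multiple).
gcd(2,13) = 1
lcm(2,13) = 2*13/gcd = 26/1 = 26


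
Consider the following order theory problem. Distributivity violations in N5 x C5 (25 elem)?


Distributive law: a ^ (b v c) = (a ^ b) v (a ^ c).
Check all 25^3 = 15625 ordered triples (a,b,c).
  e.g. a=(b,0), b=(a,0), c=(c,0): lhs=(b,0) != rhs=(a,0)
  e.g. a=(b,0), b=(a,0), c=(c,1): lhs=(b,0) != rhs=(a,0)
Total violating triples: 250


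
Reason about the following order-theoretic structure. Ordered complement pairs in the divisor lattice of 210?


Complement pair (a,b): a meet b = bottom, a join b = top.
Here: gcd(a,b)=1 and lcm(a,b)=210, i.e. a*b=210 with a,b coprime.
Pairs found: (1,210), (2,105), (3,70), (5,42), ... (12 more)
Total ordered pairs: 16


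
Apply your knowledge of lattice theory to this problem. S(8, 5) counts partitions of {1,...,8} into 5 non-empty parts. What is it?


S(n,k) = k*S(n-1,k) + S(n-1,k-1).
S(7,5) = 140, S(7,4) = 350
S(8,5) = 5*140 + 350 = 700 + 350
S(8,5) = 1050


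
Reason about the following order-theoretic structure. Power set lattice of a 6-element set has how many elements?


Power set = 2^n.
2^6 = 64


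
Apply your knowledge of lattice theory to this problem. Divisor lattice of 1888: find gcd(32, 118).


In a divisor lattice, meet = gcd (greatest common divisor).
By Euclidean algorithm or factoring: gcd(32,118) = 2


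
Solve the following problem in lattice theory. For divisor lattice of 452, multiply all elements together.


Divisors of 452: [1, 2, 4, 113, 226, 452]
Product = n^(d(n)/2) = 452^(6/2)
Product = 92345408


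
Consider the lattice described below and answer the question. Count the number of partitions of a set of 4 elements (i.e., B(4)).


B(n) = number of set partitions of an n-element set.
B(n) satisfies the recurrence: B(n+1) = sum_k C(n,k)*B(k).
B(4) = 15


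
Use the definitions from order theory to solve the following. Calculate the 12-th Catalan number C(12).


C(n) = C(2n, n) / (n+1).
C(24, 12) = 2704156
C(12) = 2704156 / 13 = 208012


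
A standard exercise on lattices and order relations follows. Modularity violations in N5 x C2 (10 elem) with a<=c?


Modular law: if a <= c then a v (b ^ c) = (a v b) ^ c.
Check all triples (a,b,c) with a <= c among 10 elements.
  e.g. a=(a,0), b=(c,0), c=(b,0): lhs=(a,0) != rhs=(b,0)
  e.g. a=(a,0), b=(c,1), c=(b,0): lhs=(a,0) != rhs=(b,0)
Total violating triples: 6


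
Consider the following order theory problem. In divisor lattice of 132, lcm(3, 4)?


Join=lcm.
gcd(3,4)=1
lcm=12


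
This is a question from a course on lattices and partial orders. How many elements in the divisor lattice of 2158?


Divisors of 2158: [1, 2, 13, 26, 83, 166, 1079, 2158]
Count: 8


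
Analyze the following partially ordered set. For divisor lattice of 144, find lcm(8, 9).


In a divisor lattice, join = lcm (least common multiple).
Compute lcm iteratively: start with first element, then lcm(current, next).
Elements: [8, 9]
lcm(8,9) = 72
Final lcm = 72


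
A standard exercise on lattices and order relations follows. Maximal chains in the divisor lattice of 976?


A maximal chain goes from the minimum element to a maximal element via cover relations.
Counting all min-to-max paths in the cover graph.
Total maximal chains: 5


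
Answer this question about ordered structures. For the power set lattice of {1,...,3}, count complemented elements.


An element a is complemented if some b has a meet b = bottom, a join b = top.
every subset A has complement S\A, so all elements are complemented.
Complemented elements: {}, {1}, {2}, {3}, {1,2}, {1,3}, ... (2 more)
Count: 8


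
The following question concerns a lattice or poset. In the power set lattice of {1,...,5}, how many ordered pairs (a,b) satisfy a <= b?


The order relation is {(a,b) : a <= b}, reflexive so it includes (a,a).
Examples: ({},{}), ({},{1,2}), ({},{1,2,3}), ({},{1,2,3,4}), ({},{1,2,3,4,5}), ...
Total ordered pairs: 243


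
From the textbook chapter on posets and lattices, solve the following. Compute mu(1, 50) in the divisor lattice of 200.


In a divisor lattice, mu(a,b) = mu(b/a) where mu is the classical Mobius function.
b/a = 50/1 = 50
Prime factorization of 50: primes [2, 5]
50 is not squarefree, so mu(50) = 0


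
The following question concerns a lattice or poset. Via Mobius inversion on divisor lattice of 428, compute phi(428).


phi(n) = n * prod_{p|n} (1 - 1/p).
Prime divisors of 428: [2, 107]
phi(428) = 428 * (1 - 1/2) * (1 - 1/107)
phi(428) = 212


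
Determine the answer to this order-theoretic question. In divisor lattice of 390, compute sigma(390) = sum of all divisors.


sigma(n) = sum of divisors.
Divisors of 390: [1, 2, 3, 5, 6, 10, 13, 15, 26, 30, 39, 65, 78, 130, 195, 390]
Sum = 1008


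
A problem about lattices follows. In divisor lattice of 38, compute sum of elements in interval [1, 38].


Interval [1,38] in divisors of 38: [1, 2, 19, 38]
Sum = 60


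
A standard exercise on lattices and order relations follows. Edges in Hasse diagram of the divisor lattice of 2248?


A cover relation a -< b holds when a < b with no c strictly between.
Cover relations:
  1 -< 2
  1 -< 281
  2 -< 4
  2 -< 562
  4 -< 8
  4 -< 1124
  8 -< 2248
  281 -< 562
  ...2 more
Total: 10


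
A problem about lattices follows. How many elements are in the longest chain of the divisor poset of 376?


A chain is a totally ordered subset; we count the number of elements in a maximum chain.
Compute, for each element x, the size of the longest chain ending at x:
  1: 1
  2: 2
  47: 2
  4: 3
  8: 4
  94: 3
  ...
A maximum chain: 1 < 2 < 4 < 8 < 376
Number of elements in the longest chain: 5


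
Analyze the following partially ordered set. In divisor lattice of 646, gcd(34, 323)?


Meet=gcd.
gcd(34,323)=17


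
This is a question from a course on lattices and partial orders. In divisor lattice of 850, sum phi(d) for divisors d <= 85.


Divisors of 850 up to 85: [1, 2, 5, 10, 17, 25, 34, 50, 85]
phi values: [1, 1, 4, 4, 16, 20, 16, 20, 64]
Sum = 146


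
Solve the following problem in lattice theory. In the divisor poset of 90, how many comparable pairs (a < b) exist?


A comparable pair {a,b} has a < b or b < a in the order.
Count unordered pairs where one element is strictly below the other.
Examples: {1,2}, {1,3}, {1,5}, {1,6}, ...
Total comparable pairs: 42


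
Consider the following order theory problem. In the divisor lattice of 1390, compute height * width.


Height = length of longest chain minus 1; width = size of largest antichain.
A maximum chain: 1 | 139 | 695 | 1390  (height 3).
A maximum antichain: {2, 5, 139}  (width 3).
Product = 3 * 3 = 9


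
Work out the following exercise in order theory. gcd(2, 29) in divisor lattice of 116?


Meet=gcd.
gcd(2,29)=1


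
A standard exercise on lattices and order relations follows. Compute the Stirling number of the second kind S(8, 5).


S(n,k) = k*S(n-1,k) + S(n-1,k-1).
S(7,5) = 140, S(7,4) = 350
S(8,5) = 5*140 + 350 = 700 + 350
S(8,5) = 1050


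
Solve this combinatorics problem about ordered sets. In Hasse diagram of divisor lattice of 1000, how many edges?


A cover relation a -< b holds when a < b with no c strictly between.
Cover relations:
  1 -< 2
  1 -< 5
  2 -< 4
  2 -< 10
  4 -< 8
  4 -< 20
  5 -< 10
  5 -< 25
  ...16 more
Total: 24


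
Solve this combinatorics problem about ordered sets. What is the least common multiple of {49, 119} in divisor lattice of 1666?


In a divisor lattice, join = lcm (least common multiple).
Compute lcm iteratively: start with first element, then lcm(current, next).
Elements: [49, 119]
lcm(49,119) = 833
Final lcm = 833


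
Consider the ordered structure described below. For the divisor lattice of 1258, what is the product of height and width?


Height = length of longest chain minus 1; width = size of largest antichain.
A maximum chain: 1 | 37 | 629 | 1258  (height 3).
A maximum antichain: {2, 17, 37}  (width 3).
Product = 3 * 3 = 9


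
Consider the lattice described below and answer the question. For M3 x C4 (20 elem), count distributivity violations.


Distributive law: a ^ (b v c) = (a ^ b) v (a ^ c).
Check all 20^3 = 8000 ordered triples (a,b,c).
  e.g. a=(a1,0), b=(a2,0), c=(a3,0): lhs=(a1,0) != rhs=(0,0)
  e.g. a=(a1,0), b=(a2,0), c=(a3,1): lhs=(a1,0) != rhs=(0,0)
Total violating triples: 384


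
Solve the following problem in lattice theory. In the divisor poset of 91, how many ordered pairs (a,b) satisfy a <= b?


The order relation is {(a,b) : a <= b}, reflexive so it includes (a,a).
Examples: (1,1), (1,13), (1,7), (1,91), (13,13), ...
Total ordered pairs: 9


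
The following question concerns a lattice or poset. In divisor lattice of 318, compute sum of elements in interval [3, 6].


Interval [3,6] in divisors of 318: [3, 6]
Sum = 9


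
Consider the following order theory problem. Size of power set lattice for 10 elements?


Power set = 2^n.
2^10 = 1024


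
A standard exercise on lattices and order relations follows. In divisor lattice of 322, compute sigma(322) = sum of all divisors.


sigma(n) = sum of divisors.
Divisors of 322: [1, 2, 7, 14, 23, 46, 161, 322]
Sum = 576


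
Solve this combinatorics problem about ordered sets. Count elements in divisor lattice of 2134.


Divisors of 2134: [1, 2, 11, 22, 97, 194, 1067, 2134]
Count: 8


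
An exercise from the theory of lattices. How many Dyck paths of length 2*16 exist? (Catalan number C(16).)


C(n) = C(2n, n) / (n+1).
C(32, 16) = 601080390
C(16) = 601080390 / 17 = 35357670


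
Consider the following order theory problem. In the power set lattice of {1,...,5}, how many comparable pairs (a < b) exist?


A comparable pair {a,b} has a < b or b < a in the order.
Count unordered pairs where one element is strictly below the other.
Examples: {{},{1}}, {{},{2}}, {{},{3}}, {{},{4}}, ...
Total comparable pairs: 211


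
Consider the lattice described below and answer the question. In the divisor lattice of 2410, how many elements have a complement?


An element a is complemented if some b has a meet b = bottom, a join b = top.
a is complemented iff gcd(a, n/a)=1, i.e. a is a unitary divisor of 2410.
Complemented elements: 1, 2, 5, 10, 241, 482, ... (2 more)
Count: 8


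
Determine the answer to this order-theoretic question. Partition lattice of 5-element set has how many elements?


B(n) = number of set partitions of an n-element set.
B(n) satisfies the recurrence: B(n+1) = sum_k C(n,k)*B(k).
B(5) = 52


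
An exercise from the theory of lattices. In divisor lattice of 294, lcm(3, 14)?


Join=lcm.
gcd(3,14)=1
lcm=42


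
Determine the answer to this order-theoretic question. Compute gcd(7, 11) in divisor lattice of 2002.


In a divisor lattice, meet = gcd (greatest common divisor).
By Euclidean algorithm or factoring: gcd(7,11) = 1


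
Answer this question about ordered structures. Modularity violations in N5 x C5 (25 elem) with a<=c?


Modular law: if a <= c then a v (b ^ c) = (a v b) ^ c.
Check all triples (a,b,c) with a <= c among 25 elements.
  e.g. a=(a,0), b=(c,0), c=(b,0): lhs=(a,0) != rhs=(b,0)
  e.g. a=(a,0), b=(c,1), c=(b,0): lhs=(a,0) != rhs=(b,0)
Total violating triples: 75


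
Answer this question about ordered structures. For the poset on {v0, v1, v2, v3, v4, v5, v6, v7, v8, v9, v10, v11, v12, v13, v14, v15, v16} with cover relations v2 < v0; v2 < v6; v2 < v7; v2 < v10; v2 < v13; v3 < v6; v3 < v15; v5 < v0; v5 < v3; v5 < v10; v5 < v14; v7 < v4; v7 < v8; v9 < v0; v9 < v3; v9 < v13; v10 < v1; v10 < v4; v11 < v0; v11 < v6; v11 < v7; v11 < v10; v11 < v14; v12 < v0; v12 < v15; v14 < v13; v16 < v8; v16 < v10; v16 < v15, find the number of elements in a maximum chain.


A chain is a totally ordered subset; we count the number of elements in a maximum chain.
Compute, for each element x, the size of the longest chain ending at x:
  v2: 1
  v5: 1
  v9: 1
  v11: 1
  v12: 1
  v16: 1
  ...
A maximum chain: v2 < v10 < v1
Number of elements in the longest chain: 3


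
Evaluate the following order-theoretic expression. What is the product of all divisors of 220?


Divisors of 220: [1, 2, 4, 5, 10, 11, 20, 22, 44, 55, 110, 220]
Product = n^(d(n)/2) = 220^(12/2)
Product = 113379904000000


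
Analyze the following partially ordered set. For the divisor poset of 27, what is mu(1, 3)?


In a divisor lattice, mu(a,b) = mu(b/a) where mu is the classical Mobius function.
b/a = 3/1 = 3
Prime factorization of 3: primes [3]
3 is squarefree with 1 prime factor(s), so mu(3) = (-1)^1 = -1


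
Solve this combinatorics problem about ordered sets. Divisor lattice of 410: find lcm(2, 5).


In a divisor lattice, join = lcm (least common multiple).
gcd(2,5) = 1
lcm(2,5) = 2*5/gcd = 10/1 = 10


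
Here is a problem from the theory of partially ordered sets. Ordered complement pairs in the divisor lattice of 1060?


Complement pair (a,b): a meet b = bottom, a join b = top.
Here: gcd(a,b)=1 and lcm(a,b)=1060, i.e. a*b=1060 with a,b coprime.
Pairs found: (1,1060), (4,265), (5,212), (20,53), ... (4 more)
Total ordered pairs: 8


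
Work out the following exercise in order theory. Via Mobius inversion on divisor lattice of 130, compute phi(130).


phi(n) = n * prod_{p|n} (1 - 1/p).
Prime divisors of 130: [2, 5, 13]
phi(130) = 130 * (1 - 1/2) * (1 - 1/5) * (1 - 1/13)
phi(130) = 48


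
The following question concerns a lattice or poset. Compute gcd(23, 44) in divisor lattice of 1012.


In a divisor lattice, meet = gcd (greatest common divisor).
By Euclidean algorithm or factoring: gcd(23,44) = 1


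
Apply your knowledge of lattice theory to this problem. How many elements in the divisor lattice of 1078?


Divisors of 1078: [1, 2, 7, 11, 14, 22, 49, 77, 98, 154, 539, 1078]
Count: 12


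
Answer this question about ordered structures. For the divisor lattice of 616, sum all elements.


sigma(n) = sum of divisors.
Divisors of 616: [1, 2, 4, 7, 8, 11, 14, 22, 28, 44, 56, 77, 88, 154, 308, 616]
Sum = 1440


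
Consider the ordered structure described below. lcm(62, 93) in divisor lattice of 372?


Join=lcm.
gcd(62,93)=31
lcm=186


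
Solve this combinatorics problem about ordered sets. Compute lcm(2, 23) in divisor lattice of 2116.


In a divisor lattice, join = lcm (least common multiple).
gcd(2,23) = 1
lcm(2,23) = 2*23/gcd = 46/1 = 46


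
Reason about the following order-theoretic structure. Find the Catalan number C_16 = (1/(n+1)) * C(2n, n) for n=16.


C(n) = C(2n, n) / (n+1).
C(32, 16) = 601080390
C(16) = 601080390 / 17 = 35357670


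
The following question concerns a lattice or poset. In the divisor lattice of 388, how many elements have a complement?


An element a is complemented if some b has a meet b = bottom, a join b = top.
a is complemented iff gcd(a, n/a)=1, i.e. a is a unitary divisor of 388.
Complemented elements: 1, 4, 97, 388
Count: 4


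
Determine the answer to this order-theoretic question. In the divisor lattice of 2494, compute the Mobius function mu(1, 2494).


In a divisor lattice, mu(a,b) = mu(b/a) where mu is the classical Mobius function.
b/a = 2494/1 = 2494
Prime factorization of 2494: primes [2, 29, 43]
2494 is squarefree with 3 prime factor(s), so mu(2494) = (-1)^3 = -1


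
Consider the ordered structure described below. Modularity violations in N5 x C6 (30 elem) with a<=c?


Modular law: if a <= c then a v (b ^ c) = (a v b) ^ c.
Check all triples (a,b,c) with a <= c among 30 elements.
  e.g. a=(a,0), b=(c,0), c=(b,0): lhs=(a,0) != rhs=(b,0)
  e.g. a=(a,0), b=(c,1), c=(b,0): lhs=(a,0) != rhs=(b,0)
Total violating triples: 126
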